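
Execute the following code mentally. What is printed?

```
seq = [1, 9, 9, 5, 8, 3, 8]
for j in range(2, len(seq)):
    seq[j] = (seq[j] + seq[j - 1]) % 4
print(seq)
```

j=2: seq[2] = (9+9)%4 = 2 → [1, 9, 2, 5, 8, 3, 8]
j=3: seq[3] = (5+2)%4 = 3 → [1, 9, 2, 3, 8, 3, 8]
j=4: seq[4] = (8+3)%4 = 3 → [1, 9, 2, 3, 3, 3, 8]
j=5: seq[5] = (3+3)%4 = 2 → [1, 9, 2, 3, 3, 2, 8]
j=6: seq[6] = (8+2)%4 = 2 → [1, 9, 2, 3, 3, 2, 2]

[1, 9, 2, 3, 3, 2, 2]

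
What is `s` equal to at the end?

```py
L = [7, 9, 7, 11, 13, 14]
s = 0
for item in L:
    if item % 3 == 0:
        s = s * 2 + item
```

9

item=7: not %3==0
item=9: %3==0, s = 0*2+9 = 9
item=7: not %3==0
item=11: not %3==0
item=13: not %3==0
item=14: not %3==0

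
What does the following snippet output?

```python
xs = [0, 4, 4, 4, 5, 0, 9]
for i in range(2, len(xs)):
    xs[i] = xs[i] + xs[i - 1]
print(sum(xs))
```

i=2: xs[2] = 4+4 = 8 → [0, 4, 8, 4, 5, 0, 9]
i=3: xs[3] = 4+8 = 12 → [0, 4, 8, 12, 5, 0, 9]
i=4: xs[4] = 5+12 = 17 → [0, 4, 8, 12, 17, 0, 9]
i=5: xs[5] = 0+17 = 17 → [0, 4, 8, 12, 17, 17, 9]
i=6: xs[6] = 9+17 = 26 → [0, 4, 8, 12, 17, 17, 26]
sum = 84

84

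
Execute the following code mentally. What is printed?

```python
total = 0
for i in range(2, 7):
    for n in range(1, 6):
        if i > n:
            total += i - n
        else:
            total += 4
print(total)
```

i=2,n=1: 2>1, total = 0+1 = 1
i=2,n=2: not 2>2, total = 1+4 = 5
i=2,n=3: not 2>3, total = 5+4 = 9
i=2,n=4: not 2>4, total = 9+4 = 13
i=2,n=5: not 2>5, total = 13+4 = 17
i=3,n=1: 3>1, total = 17+2 = 19
i=3,n=2: 3>2, total = 19+1 = 20
i=3,n=3: not 3>3, total = 20+4 = 24
i=3,n=4: not 3>4, total = 24+4 = 28
i=3,n=5: not 3>5, total = 28+4 = 32
i=4,n=1: 4>1, total = 32+3 = 35
i=4,n=2: 4>2, total = 35+2 = 37
i=4,n=3: 4>3, total = 37+1 = 38
i=4,n=4: not 4>4, total = 38+4 = 42
i=4,n=5: not 4>5, total = 42+4 = 46
i=5,n=1: 5>1, total = 46+4 = 50
i=5,n=2: 5>2, total = 50+3 = 53
i=5,n=3: 5>3, total = 53+2 = 55
i=5,n=4: 5>4, total = 55+1 = 56
i=5,n=5: not 5>5, total = 56+4 = 60
i=6,n=1: 6>1, total = 60+5 = 65
i=6,n=2: 6>2, total = 65+4 = 69
i=6,n=3: 6>3, total = 69+3 = 72
i=6,n=4: 6>4, total = 72+2 = 74
i=6,n=5: 6>5, total = 74+1 = 75

75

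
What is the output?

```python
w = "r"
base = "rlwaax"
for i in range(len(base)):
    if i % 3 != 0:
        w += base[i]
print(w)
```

i=0: skip
i=1: add 'l' → 'rl'
i=2: add 'w' → 'rlw'
i=3: skip
i=4: add 'a' → 'rlwa'
i=5: add 'x' → 'rlwax'

rlwax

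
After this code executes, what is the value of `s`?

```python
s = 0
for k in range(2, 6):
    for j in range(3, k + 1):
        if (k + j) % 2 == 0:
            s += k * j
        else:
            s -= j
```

k=3,j=3: even sum, s = 0+9 = 9
k=4,j=3: odd sum, s = 9-3 = 6
k=4,j=4: even sum, s = 6+16 = 22
k=5,j=3: even sum, s = 22+15 = 37
k=5,j=4: odd sum, s = 37-4 = 33
k=5,j=5: even sum, s = 33+25 = 58

58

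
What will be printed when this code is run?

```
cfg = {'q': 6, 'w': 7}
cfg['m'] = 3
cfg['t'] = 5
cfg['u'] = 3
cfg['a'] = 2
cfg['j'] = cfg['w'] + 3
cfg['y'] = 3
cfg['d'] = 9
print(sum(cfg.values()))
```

cfg['m'] = 3 → {'q': 6, 'w': 7, 'm': 3}
cfg['t'] = 5 → {'q': 6, 'w': 7, 'm': 3, 't': 5}
cfg['u'] = 3 → {'q': 6, 'w': 7, 'm': 3, 't': 5, 'u': 3}
cfg['a'] = 2 → {'q': 6, 'w': 7, 'm': 3, 't': 5, 'u': 3, 'a': 2}
cfg['j'] = cfg['w']+3 = 10 → {'q': 6, 'w': 7, 'm': 3, 't': 5, 'u': 3, 'a': 2, 'j': 10}
cfg['y'] = 3 → {'q': 6, 'w': 7, 'm': 3, 't': 5, 'u': 3, 'a': 2, 'j': 10, 'y': 3}
cfg['d'] = 9 → {'q': 6, 'w': 7, 'm': 3, 't': 5, 'u': 3, 'a': 2, 'j': 10, 'y': 3, 'd': 9}
sum of values = 48

48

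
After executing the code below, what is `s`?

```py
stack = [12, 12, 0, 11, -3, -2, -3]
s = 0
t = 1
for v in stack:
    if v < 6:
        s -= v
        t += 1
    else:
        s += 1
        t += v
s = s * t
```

440

v=12: not <6, s = 0+1 = 1; t=13
v=12: not <6, s = 1+1 = 2; t=25
v=0: <6, s = 2-0 = 2; t=26
v=11: not <6, s = 2+1 = 3; t=37
v=-3: <6, s = 3-(-3) = 6; t=38
v=-2: <6, s = 6-(-2) = 8; t=39
v=-3: <6, s = 8-(-3) = 11; t=40
s*t = 11*40 = 440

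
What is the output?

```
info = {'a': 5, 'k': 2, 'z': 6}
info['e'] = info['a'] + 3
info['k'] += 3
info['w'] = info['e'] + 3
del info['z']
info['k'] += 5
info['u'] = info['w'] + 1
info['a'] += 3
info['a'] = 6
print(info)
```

info['e'] = info['a']+3 = 8 → {'a': 5, 'k': 2, 'z': 6, 'e': 8}
info['k'] = 2+3 = 5 → {'a': 5, 'k': 5, 'z': 6, 'e': 8}
info['w'] = info['e']+3 = 11 → {'a': 5, 'k': 5, 'z': 6, 'e': 8, 'w': 11}
del 'z' → {'a': 5, 'k': 5, 'e': 8, 'w': 11}
info['k'] = 5+5 = 10 → {'a': 5, 'k': 10, 'e': 8, 'w': 11}
info['u'] = info['w']+1 = 12 → {'a': 5, 'k': 10, 'e': 8, 'w': 11, 'u': 12}
info['a'] = 5+3 = 8 → {'a': 8, 'k': 10, 'e': 8, 'w': 11, 'u': 12}
info['a'] = 6 → {'a': 6, 'k': 10, 'e': 8, 'w': 11, 'u': 12}

{'a': 6, 'k': 10, 'e': 8, 'w': 11, 'u': 12}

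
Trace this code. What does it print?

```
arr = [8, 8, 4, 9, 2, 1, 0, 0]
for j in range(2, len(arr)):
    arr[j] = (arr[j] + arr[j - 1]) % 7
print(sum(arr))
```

32

j=2: arr[2] = (4+8)%7 = 5 → [8, 8, 5, 9, 2, 1, 0, 0]
j=3: arr[3] = (9+5)%7 = 0 → [8, 8, 5, 0, 2, 1, 0, 0]
j=4: arr[4] = (2+0)%7 = 2 → [8, 8, 5, 0, 2, 1, 0, 0]
j=5: arr[5] = (1+2)%7 = 3 → [8, 8, 5, 0, 2, 3, 0, 0]
j=6: arr[6] = (0+3)%7 = 3 → [8, 8, 5, 0, 2, 3, 3, 0]
j=7: arr[7] = (0+3)%7 = 3 → [8, 8, 5, 0, 2, 3, 3, 3]
sum = 32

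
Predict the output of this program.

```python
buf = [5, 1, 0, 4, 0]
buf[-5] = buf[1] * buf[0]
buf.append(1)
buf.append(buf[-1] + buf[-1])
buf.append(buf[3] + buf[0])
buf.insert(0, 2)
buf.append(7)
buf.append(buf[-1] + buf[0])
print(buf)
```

buf[-5] = buf[1]*buf[0] = 1*5 = 5 → [5, 1, 0, 4, 0]
append 1 → [5, 1, 0, 4, 0, 1]
append buf[-1]+buf[-1] = 1+1 = 2 → [5, 1, 0, 4, 0, 1, 2]
append buf[3]+buf[0] = 4+5 = 9 → [5, 1, 0, 4, 0, 1, 2, 9]
insert 2 at 0 → [2, 5, 1, 0, 4, 0, 1, 2, 9]
append 7 → [2, 5, 1, 0, 4, 0, 1, 2, 9, 7]
append buf[-1]+buf[0] = 7+2 = 9 → [2, 5, 1, 0, 4, 0, 1, 2, 9, 7, 9]

[2, 5, 1, 0, 4, 0, 1, 2, 9, 7, 9]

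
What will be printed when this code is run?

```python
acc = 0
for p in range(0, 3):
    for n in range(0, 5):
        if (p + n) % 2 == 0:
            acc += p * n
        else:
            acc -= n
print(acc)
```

p=0,n=0: even sum, acc = 0+0 = 0
p=0,n=1: odd sum, acc = 0-1 = -1
p=0,n=2: even sum, acc = (-1)+0 = -1
p=0,n=3: odd sum, acc = (-1)-3 = -4
p=0,n=4: even sum, acc = (-4)+0 = -4
p=1,n=0: odd sum, acc = (-4)-0 = -4
p=1,n=1: even sum, acc = (-4)+1 = -3
p=1,n=2: odd sum, acc = (-3)-2 = -5
p=1,n=3: even sum, acc = (-5)+3 = -2
p=1,n=4: odd sum, acc = (-2)-4 = -6
p=2,n=0: even sum, acc = (-6)+0 = -6
p=2,n=1: odd sum, acc = (-6)-1 = -7
p=2,n=2: even sum, acc = (-7)+4 = -3
p=2,n=3: odd sum, acc = (-3)-3 = -6
p=2,n=4: even sum, acc = (-6)+8 = 2

2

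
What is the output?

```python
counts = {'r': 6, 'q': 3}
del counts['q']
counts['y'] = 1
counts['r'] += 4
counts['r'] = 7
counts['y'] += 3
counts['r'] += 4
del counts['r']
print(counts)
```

{'y': 4}

del 'q' → {'r': 6}
counts['y'] = 1 → {'r': 6, 'y': 1}
counts['r'] = 6+4 = 10 → {'r': 10, 'y': 1}
counts['r'] = 7 → {'r': 7, 'y': 1}
counts['y'] = 1+3 = 4 → {'r': 7, 'y': 4}
counts['r'] = 7+4 = 11 → {'r': 11, 'y': 4}
del 'r' → {'y': 4}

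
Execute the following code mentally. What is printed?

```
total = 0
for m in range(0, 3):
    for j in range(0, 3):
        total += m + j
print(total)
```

18

m=0,j=0: total = 0+0 = 0
m=0,j=1: total = 0+1 = 1
m=0,j=2: total = 1+2 = 3
m=1,j=0: total = 3+1 = 4
m=1,j=1: total = 4+2 = 6
m=1,j=2: total = 6+3 = 9
m=2,j=0: total = 9+2 = 11
m=2,j=1: total = 11+3 = 14
m=2,j=2: total = 14+4 = 18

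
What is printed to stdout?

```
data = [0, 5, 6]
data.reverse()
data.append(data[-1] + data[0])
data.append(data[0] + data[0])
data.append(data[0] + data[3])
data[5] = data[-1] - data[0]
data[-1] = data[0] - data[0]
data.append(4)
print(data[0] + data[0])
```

12

reverse → [6, 5, 0]
append data[-1]+data[0] = 0+6 = 6 → [6, 5, 0, 6]
append data[0]+data[0] = 6+6 = 12 → [6, 5, 0, 6, 12]
append data[0]+data[3] = 6+6 = 12 → [6, 5, 0, 6, 12, 12]
data[5] = data[-1]-data[0] = 12-6 = 6 → [6, 5, 0, 6, 12, 6]
data[-1] = data[0]-data[0] = 6-6 = 0 → [6, 5, 0, 6, 12, 0]
append 4 → [6, 5, 0, 6, 12, 0, 4]
data[0]+data[0] = 6+6 = 12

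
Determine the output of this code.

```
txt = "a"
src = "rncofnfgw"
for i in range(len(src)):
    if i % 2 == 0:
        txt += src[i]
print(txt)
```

arcffw

i=0: add 'r' → 'ar'
i=1: skip
i=2: add 'c' → 'arc'
i=3: skip
i=4: add 'f' → 'arcf'
i=5: skip
i=6: add 'f' → 'arcff'
i=7: skip
i=8: add 'w' → 'arcffw'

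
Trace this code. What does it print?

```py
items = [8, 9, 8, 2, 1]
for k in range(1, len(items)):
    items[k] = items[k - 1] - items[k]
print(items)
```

[8, -1, -9, -11, -12]

k=1: items[1] = 8-9 = -1 → [8, -1, 8, 2, 1]
k=2: items[2] = (-1)-8 = -9 → [8, -1, -9, 2, 1]
k=3: items[3] = (-9)-2 = -11 → [8, -1, -9, -11, 1]
k=4: items[4] = (-11)-1 = -12 → [8, -1, -9, -11, -12]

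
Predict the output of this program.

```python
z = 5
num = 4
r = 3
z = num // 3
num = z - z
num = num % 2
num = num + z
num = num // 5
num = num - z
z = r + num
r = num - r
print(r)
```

-4

z = 4//3 = 1
num = 1-1 = 0
num = 0%2 = 0
num = 0+1 = 1
num = 1//5 = 0
num = 0-1 = -1
z = 3+(-1) = 2
r = (-1)-3 = -4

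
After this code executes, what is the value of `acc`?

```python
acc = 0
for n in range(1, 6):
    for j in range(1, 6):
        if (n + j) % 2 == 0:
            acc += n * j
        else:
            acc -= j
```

n=1,j=1: even sum, acc = 0+1 = 1
n=1,j=2: odd sum, acc = 1-2 = -1
n=1,j=3: even sum, acc = (-1)+3 = 2
n=1,j=4: odd sum, acc = 2-4 = -2
n=1,j=5: even sum, acc = (-2)+5 = 3
n=2,j=1: odd sum, acc = 3-1 = 2
n=2,j=2: even sum, acc = 2+4 = 6
n=2,j=3: odd sum, acc = 6-3 = 3
n=2,j=4: even sum, acc = 3+8 = 11
n=2,j=5: odd sum, acc = 11-5 = 6
n=3,j=1: even sum, acc = 6+3 = 9
n=3,j=2: odd sum, acc = 9-2 = 7
n=3,j=3: even sum, acc = 7+9 = 16
n=3,j=4: odd sum, acc = 16-4 = 12
n=3,j=5: even sum, acc = 12+15 = 27
n=4,j=1: odd sum, acc = 27-1 = 26
n=4,j=2: even sum, acc = 26+8 = 34
n=4,j=3: odd sum, acc = 34-3 = 31
n=4,j=4: even sum, acc = 31+16 = 47
n=4,j=5: odd sum, acc = 47-5 = 42
n=5,j=1: even sum, acc = 42+5 = 47
n=5,j=2: odd sum, acc = 47-2 = 45
n=5,j=3: even sum, acc = 45+15 = 60
n=5,j=4: odd sum, acc = 60-4 = 56
n=5,j=5: even sum, acc = 56+25 = 81

81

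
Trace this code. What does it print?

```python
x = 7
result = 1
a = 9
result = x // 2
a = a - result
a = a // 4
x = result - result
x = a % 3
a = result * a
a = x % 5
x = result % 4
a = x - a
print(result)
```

3

result = 7//2 = 3
a = 9-3 = 6
a = 6//4 = 1
x = 3-3 = 0
x = 1%3 = 1
a = 3*1 = 3
a = 1%5 = 1
x = 3%4 = 3
a = 3-1 = 2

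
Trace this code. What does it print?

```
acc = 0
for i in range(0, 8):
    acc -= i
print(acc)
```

i=0: acc = 0-0 = 0
i=1: acc = 0-1 = -1
i=2: acc = (-1)-2 = -3
i=3: acc = (-3)-3 = -6
i=4: acc = (-6)-4 = -10
i=5: acc = (-10)-5 = -15
i=6: acc = (-15)-6 = -21
i=7: acc = (-21)-7 = -28

-28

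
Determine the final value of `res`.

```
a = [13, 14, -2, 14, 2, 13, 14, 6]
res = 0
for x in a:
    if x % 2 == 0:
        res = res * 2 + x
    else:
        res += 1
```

x=13: not even, res = 0+1 = 1
x=14: even, res = 1*2+14 = 16
x=-2: even, res = 16*2+(-2) = 30
x=14: even, res = 30*2+14 = 74
x=2: even, res = 74*2+2 = 150
x=13: not even, res = 150+1 = 151
x=14: even, res = 151*2+14 = 316
x=6: even, res = 316*2+6 = 638

638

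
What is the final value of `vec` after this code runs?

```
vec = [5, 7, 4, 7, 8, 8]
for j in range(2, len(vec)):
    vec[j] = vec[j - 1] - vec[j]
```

[5, 7, 3, -4, -12, -20]

j=2: vec[2] = 7-4 = 3 → [5, 7, 3, 7, 8, 8]
j=3: vec[3] = 3-7 = -4 → [5, 7, 3, -4, 8, 8]
j=4: vec[4] = (-4)-8 = -12 → [5, 7, 3, -4, -12, 8]
j=5: vec[5] = (-12)-8 = -20 → [5, 7, 3, -4, -12, -20]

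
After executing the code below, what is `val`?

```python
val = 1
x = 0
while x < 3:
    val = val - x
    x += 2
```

x=0: val = 1-0 = 1
x=2: val = 1-2 = -1

-1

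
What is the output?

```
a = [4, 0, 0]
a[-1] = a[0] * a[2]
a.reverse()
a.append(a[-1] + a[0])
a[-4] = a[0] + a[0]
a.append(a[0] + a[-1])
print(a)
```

[0, 0, 4, 4, 4]

a[-1] = a[0]*a[2] = 4*0 = 0 → [4, 0, 0]
reverse → [0, 0, 4]
append a[-1]+a[0] = 4+0 = 4 → [0, 0, 4, 4]
a[-4] = a[0]+a[0] = 0+0 = 0 → [0, 0, 4, 4]
append a[0]+a[-1] = 0+4 = 4 → [0, 0, 4, 4, 4]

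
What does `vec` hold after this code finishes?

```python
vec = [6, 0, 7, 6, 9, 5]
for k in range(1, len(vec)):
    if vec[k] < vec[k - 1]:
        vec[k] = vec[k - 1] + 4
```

k=1: 0<6, vec[1] = 6+4 = 10 → [6, 10, 7, 6, 9, 5]
k=2: 7<10, vec[2] = 10+4 = 14 → [6, 10, 14, 6, 9, 5]
k=3: 6<14, vec[3] = 14+4 = 18 → [6, 10, 14, 18, 9, 5]
k=4: 9<18, vec[4] = 18+4 = 22 → [6, 10, 14, 18, 22, 5]
k=5: 5<22, vec[5] = 22+4 = 26 → [6, 10, 14, 18, 22, 26]

[6, 10, 14, 18, 22, 26]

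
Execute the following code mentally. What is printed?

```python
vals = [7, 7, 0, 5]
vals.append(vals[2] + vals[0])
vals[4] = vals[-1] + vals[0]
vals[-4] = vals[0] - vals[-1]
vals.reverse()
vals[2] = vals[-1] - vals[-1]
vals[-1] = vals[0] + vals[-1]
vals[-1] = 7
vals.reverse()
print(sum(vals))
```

append vals[2]+vals[0] = 0+7 = 7 → [7, 7, 0, 5, 7]
vals[4] = vals[-1]+vals[0] = 7+7 = 14 → [7, 7, 0, 5, 14]
vals[-4] = vals[0]-vals[-1] = 7-14 = -7 → [7, -7, 0, 5, 14]
reverse → [14, 5, 0, -7, 7]
vals[2] = vals[-1]-vals[-1] = 7-7 = 0 → [14, 5, 0, -7, 7]
vals[-1] = vals[0]+vals[-1] = 14+7 = 21 → [14, 5, 0, -7, 21]
vals[-1] = 7 → [14, 5, 0, -7, 7]
reverse → [7, -7, 0, 5, 14]
sum = 19

19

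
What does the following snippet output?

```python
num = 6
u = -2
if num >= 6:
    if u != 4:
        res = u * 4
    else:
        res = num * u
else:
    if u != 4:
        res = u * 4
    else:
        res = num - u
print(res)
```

num=6, u=-2
num >= 6 is True; u != 4 is True
→ res = u * 4 = -8

-8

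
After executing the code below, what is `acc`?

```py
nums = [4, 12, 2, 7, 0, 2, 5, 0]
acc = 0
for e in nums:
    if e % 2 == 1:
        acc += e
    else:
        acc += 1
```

18

e=4: not odd, acc = 0+1 = 1
e=12: not odd, acc = 1+1 = 2
e=2: not odd, acc = 2+1 = 3
e=7: odd, acc = 3+7 = 10
e=0: not odd, acc = 10+1 = 11
e=2: not odd, acc = 11+1 = 12
e=5: odd, acc = 12+5 = 17
e=0: not odd, acc = 17+1 = 18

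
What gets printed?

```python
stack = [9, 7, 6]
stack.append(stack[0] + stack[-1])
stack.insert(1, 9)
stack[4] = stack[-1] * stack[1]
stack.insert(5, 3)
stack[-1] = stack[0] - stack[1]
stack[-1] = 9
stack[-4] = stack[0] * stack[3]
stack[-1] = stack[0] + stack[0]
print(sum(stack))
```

append stack[0]+stack[-1] = 9+6 = 15 → [9, 7, 6, 15]
insert 9 at 1 → [9, 9, 7, 6, 15]
stack[4] = stack[-1]*stack[1] = 15*9 = 135 → [9, 9, 7, 6, 135]
insert 3 at 5 → [9, 9, 7, 6, 135, 3]
stack[-1] = stack[0]-stack[1] = 9-9 = 0 → [9, 9, 7, 6, 135, 0]
stack[-1] = 9 → [9, 9, 7, 6, 135, 9]
stack[-4] = stack[0]*stack[3] = 9*6 = 54 → [9, 9, 54, 6, 135, 9]
stack[-1] = stack[0]+stack[0] = 9+9 = 18 → [9, 9, 54, 6, 135, 18]
sum = 231

231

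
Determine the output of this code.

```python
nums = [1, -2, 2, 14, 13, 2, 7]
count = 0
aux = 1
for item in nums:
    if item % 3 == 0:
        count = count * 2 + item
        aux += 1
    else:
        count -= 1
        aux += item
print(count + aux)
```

31

item=1: not %3==0, count = 0-1 = -1; aux=2
item=-2: not %3==0, count = (-1)-1 = -2; aux=0
item=2: not %3==0, count = (-2)-1 = -3; aux=2
item=14: not %3==0, count = (-3)-1 = -4; aux=16
item=13: not %3==0, count = (-4)-1 = -5; aux=29
item=2: not %3==0, count = (-5)-1 = -6; aux=31
item=7: not %3==0, count = (-6)-1 = -7; aux=38
count+aux = (-7)+38 = 31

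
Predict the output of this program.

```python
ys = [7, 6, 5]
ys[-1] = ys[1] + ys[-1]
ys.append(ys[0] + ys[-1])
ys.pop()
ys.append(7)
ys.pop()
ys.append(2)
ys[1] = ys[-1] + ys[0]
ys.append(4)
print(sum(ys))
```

33

ys[-1] = ys[1]+ys[-1] = 6+5 = 11 → [7, 6, 11]
append ys[0]+ys[-1] = 7+11 = 18 → [7, 6, 11, 18]
pop() removes 18 → [7, 6, 11]
append 7 → [7, 6, 11, 7]
pop() removes 7 → [7, 6, 11]
append 2 → [7, 6, 11, 2]
ys[1] = ys[-1]+ys[0] = 2+7 = 9 → [7, 9, 11, 2]
append 4 → [7, 9, 11, 2, 4]
sum = 33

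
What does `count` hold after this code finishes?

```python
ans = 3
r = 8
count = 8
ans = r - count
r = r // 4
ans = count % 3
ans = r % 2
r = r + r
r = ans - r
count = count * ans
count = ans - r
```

ans = 8-8 = 0
r = 8//4 = 2
ans = 8%3 = 2
ans = 2%2 = 0
r = 2+2 = 4
r = 0-4 = -4
count = 8*0 = 0
count = 0-(-4) = 4

4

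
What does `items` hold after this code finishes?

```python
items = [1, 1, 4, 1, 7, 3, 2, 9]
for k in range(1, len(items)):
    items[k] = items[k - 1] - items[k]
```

[1, 0, -4, -5, -12, -15, -17, -26]

k=1: items[1] = 1-1 = 0 → [1, 0, 4, 1, 7, 3, 2, 9]
k=2: items[2] = 0-4 = -4 → [1, 0, -4, 1, 7, 3, 2, 9]
k=3: items[3] = (-4)-1 = -5 → [1, 0, -4, -5, 7, 3, 2, 9]
k=4: items[4] = (-5)-7 = -12 → [1, 0, -4, -5, -12, 3, 2, 9]
k=5: items[5] = (-12)-3 = -15 → [1, 0, -4, -5, -12, -15, 2, 9]
k=6: items[6] = (-15)-2 = -17 → [1, 0, -4, -5, -12, -15, -17, 9]
k=7: items[7] = (-17)-9 = -26 → [1, 0, -4, -5, -12, -15, -17, -26]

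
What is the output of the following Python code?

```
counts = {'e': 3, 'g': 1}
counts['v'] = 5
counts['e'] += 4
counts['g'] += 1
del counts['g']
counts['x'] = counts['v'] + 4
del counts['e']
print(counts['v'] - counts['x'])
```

counts['v'] = 5 → {'e': 3, 'g': 1, 'v': 5}
counts['e'] = 3+4 = 7 → {'e': 7, 'g': 1, 'v': 5}
counts['g'] = 1+1 = 2 → {'e': 7, 'g': 2, 'v': 5}
del 'g' → {'e': 7, 'v': 5}
counts['x'] = counts['v']+4 = 9 → {'e': 7, 'v': 5, 'x': 9}
del 'e' → {'v': 5, 'x': 9}
counts['v']-counts['x'] = 5-9 = -4

-4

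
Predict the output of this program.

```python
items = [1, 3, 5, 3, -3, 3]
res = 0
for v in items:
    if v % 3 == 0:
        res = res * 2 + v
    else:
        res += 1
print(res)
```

57

v=1: not %3==0, res = 0+1 = 1
v=3: %3==0, res = 1*2+3 = 5
v=5: not %3==0, res = 5+1 = 6
v=3: %3==0, res = 6*2+3 = 15
v=-3: %3==0, res = 15*2+(-3) = 27
v=3: %3==0, res = 27*2+3 = 57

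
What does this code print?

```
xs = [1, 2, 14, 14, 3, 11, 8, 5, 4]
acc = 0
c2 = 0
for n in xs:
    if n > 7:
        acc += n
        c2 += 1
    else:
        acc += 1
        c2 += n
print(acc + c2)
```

71

n=1: not >7, acc = 0+1 = 1; c2=1
n=2: not >7, acc = 1+1 = 2; c2=3
n=14: >7, acc = 2+14 = 16; c2=4
n=14: >7, acc = 16+14 = 30; c2=5
n=3: not >7, acc = 30+1 = 31; c2=8
n=11: >7, acc = 31+11 = 42; c2=9
n=8: >7, acc = 42+8 = 50; c2=10
n=5: not >7, acc = 50+1 = 51; c2=15
n=4: not >7, acc = 51+1 = 52; c2=19
acc+c2 = 52+19 = 71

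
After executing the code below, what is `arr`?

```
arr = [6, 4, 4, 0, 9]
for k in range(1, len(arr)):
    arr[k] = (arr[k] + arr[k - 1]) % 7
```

k=1: arr[1] = (4+6)%7 = 3 → [6, 3, 4, 0, 9]
k=2: arr[2] = (4+3)%7 = 0 → [6, 3, 0, 0, 9]
k=3: arr[3] = (0+0)%7 = 0 → [6, 3, 0, 0, 9]
k=4: arr[4] = (9+0)%7 = 2 → [6, 3, 0, 0, 2]

[6, 3, 0, 0, 2]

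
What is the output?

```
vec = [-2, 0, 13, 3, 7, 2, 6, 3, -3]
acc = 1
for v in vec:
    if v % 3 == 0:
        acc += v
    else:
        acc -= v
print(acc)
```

-10

v=-2: not %3==0, acc = 1-(-2) = 3
v=0: %3==0, acc = 3+0 = 3
v=13: not %3==0, acc = 3-13 = -10
v=3: %3==0, acc = (-10)+3 = -7
v=7: not %3==0, acc = (-7)-7 = -14
v=2: not %3==0, acc = (-14)-2 = -16
v=6: %3==0, acc = (-16)+6 = -10
v=3: %3==0, acc = (-10)+3 = -7
v=-3: %3==0, acc = (-7)+(-3) = -10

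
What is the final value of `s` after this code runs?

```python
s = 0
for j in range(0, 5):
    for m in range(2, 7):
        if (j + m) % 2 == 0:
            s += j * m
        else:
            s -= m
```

j=0,m=2: even sum, s = 0+0 = 0
j=0,m=3: odd sum, s = 0-3 = -3
j=0,m=4: even sum, s = (-3)+0 = -3
j=0,m=5: odd sum, s = (-3)-5 = -8
j=0,m=6: even sum, s = (-8)+0 = -8
j=1,m=2: odd sum, s = (-8)-2 = -10
j=1,m=3: even sum, s = (-10)+3 = -7
j=1,m=4: odd sum, s = (-7)-4 = -11
j=1,m=5: even sum, s = (-11)+5 = -6
j=1,m=6: odd sum, s = (-6)-6 = -12
j=2,m=2: even sum, s = (-12)+4 = -8
j=2,m=3: odd sum, s = (-8)-3 = -11
j=2,m=4: even sum, s = (-11)+8 = -3
j=2,m=5: odd sum, s = (-3)-5 = -8
j=2,m=6: even sum, s = (-8)+12 = 4
j=3,m=2: odd sum, s = 4-2 = 2
j=3,m=3: even sum, s = 2+9 = 11
j=3,m=4: odd sum, s = 11-4 = 7
j=3,m=5: even sum, s = 7+15 = 22
j=3,m=6: odd sum, s = 22-6 = 16
j=4,m=2: even sum, s = 16+8 = 24
j=4,m=3: odd sum, s = 24-3 = 21
j=4,m=4: even sum, s = 21+16 = 37
j=4,m=5: odd sum, s = 37-5 = 32
j=4,m=6: even sum, s = 32+24 = 56

56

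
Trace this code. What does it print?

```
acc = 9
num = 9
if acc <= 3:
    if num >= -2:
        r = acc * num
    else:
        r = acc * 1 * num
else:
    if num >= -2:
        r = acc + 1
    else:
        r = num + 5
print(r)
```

10

acc=9, num=9
acc <= 3 is False; num >= -2 is True
→ r = acc + 1 = 10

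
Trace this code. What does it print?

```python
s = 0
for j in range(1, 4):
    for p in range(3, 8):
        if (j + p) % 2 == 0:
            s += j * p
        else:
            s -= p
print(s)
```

45

j=1,p=3: even sum, s = 0+3 = 3
j=1,p=4: odd sum, s = 3-4 = -1
j=1,p=5: even sum, s = (-1)+5 = 4
j=1,p=6: odd sum, s = 4-6 = -2
j=1,p=7: even sum, s = (-2)+7 = 5
j=2,p=3: odd sum, s = 5-3 = 2
j=2,p=4: even sum, s = 2+8 = 10
j=2,p=5: odd sum, s = 10-5 = 5
j=2,p=6: even sum, s = 5+12 = 17
j=2,p=7: odd sum, s = 17-7 = 10
j=3,p=3: even sum, s = 10+9 = 19
j=3,p=4: odd sum, s = 19-4 = 15
j=3,p=5: even sum, s = 15+15 = 30
j=3,p=6: odd sum, s = 30-6 = 24
j=3,p=7: even sum, s = 24+21 = 45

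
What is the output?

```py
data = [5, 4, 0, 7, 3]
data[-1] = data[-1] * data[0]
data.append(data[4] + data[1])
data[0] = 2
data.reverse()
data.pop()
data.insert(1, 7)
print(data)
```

data[-1] = data[-1]*data[0] = 3*5 = 15 → [5, 4, 0, 7, 15]
append data[4]+data[1] = 15+4 = 19 → [5, 4, 0, 7, 15, 19]
data[0] = 2 → [2, 4, 0, 7, 15, 19]
reverse → [19, 15, 7, 0, 4, 2]
pop() removes 2 → [19, 15, 7, 0, 4]
insert 7 at 1 → [19, 7, 15, 7, 0, 4]

[19, 7, 15, 7, 0, 4]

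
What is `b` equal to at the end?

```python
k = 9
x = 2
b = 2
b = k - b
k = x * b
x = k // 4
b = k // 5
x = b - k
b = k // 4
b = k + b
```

17

b = 9-2 = 7
k = 2*7 = 14
x = 14//4 = 3
b = 14//5 = 2
x = 2-14 = -12
b = 14//4 = 3
b = 14+3 = 17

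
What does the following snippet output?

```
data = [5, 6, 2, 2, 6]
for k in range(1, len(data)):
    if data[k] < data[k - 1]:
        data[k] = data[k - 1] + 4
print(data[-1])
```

k=1: 6>=5, unchanged → [5, 6, 2, 2, 6]
k=2: 2<6, data[2] = 6+4 = 10 → [5, 6, 10, 2, 6]
k=3: 2<10, data[3] = 10+4 = 14 → [5, 6, 10, 14, 6]
k=4: 6<14, data[4] = 14+4 = 18 → [5, 6, 10, 14, 18]

18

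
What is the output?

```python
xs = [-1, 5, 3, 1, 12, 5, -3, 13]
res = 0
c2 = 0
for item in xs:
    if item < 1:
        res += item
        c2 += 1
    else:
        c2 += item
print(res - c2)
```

item=-1: <1, res = 0+(-1) = -1; c2=1
item=5: not <1; c2=6
item=3: not <1; c2=9
item=1: not <1; c2=10
item=12: not <1; c2=22
item=5: not <1; c2=27
item=-3: <1, res = (-1)+(-3) = -4; c2=28
item=13: not <1; c2=41
res-c2 = (-4)-41 = -45

-45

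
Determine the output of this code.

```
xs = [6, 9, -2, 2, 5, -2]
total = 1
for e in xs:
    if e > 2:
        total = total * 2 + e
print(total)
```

55

e=6: >2, total = 1*2+6 = 8
e=9: >2, total = 8*2+9 = 25
e=-2: not >2
e=2: not >2
e=5: >2, total = 25*2+5 = 55
e=-2: not >2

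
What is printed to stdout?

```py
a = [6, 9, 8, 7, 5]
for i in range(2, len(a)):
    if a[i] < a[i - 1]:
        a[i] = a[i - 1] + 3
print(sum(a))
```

60

i=2: 8<9, a[2] = 9+3 = 12 → [6, 9, 12, 7, 5]
i=3: 7<12, a[3] = 12+3 = 15 → [6, 9, 12, 15, 5]
i=4: 5<15, a[4] = 15+3 = 18 → [6, 9, 12, 15, 18]
sum = 60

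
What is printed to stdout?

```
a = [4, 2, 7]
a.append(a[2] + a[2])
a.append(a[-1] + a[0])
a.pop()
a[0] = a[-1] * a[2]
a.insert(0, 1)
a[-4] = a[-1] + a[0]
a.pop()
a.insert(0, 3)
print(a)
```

append a[2]+a[2] = 7+7 = 14 → [4, 2, 7, 14]
append a[-1]+a[0] = 14+4 = 18 → [4, 2, 7, 14, 18]
pop() removes 18 → [4, 2, 7, 14]
a[0] = a[-1]*a[2] = 14*7 = 98 → [98, 2, 7, 14]
insert 1 at 0 → [1, 98, 2, 7, 14]
a[-4] = a[-1]+a[0] = 14+1 = 15 → [1, 15, 2, 7, 14]
pop() removes 14 → [1, 15, 2, 7]
insert 3 at 0 → [3, 1, 15, 2, 7]

[3, 1, 15, 2, 7]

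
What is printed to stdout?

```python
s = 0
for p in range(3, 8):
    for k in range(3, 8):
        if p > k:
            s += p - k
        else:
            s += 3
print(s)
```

p=3,k=3: not 3>3, s = 0+3 = 3
p=3,k=4: not 3>4, s = 3+3 = 6
p=3,k=5: not 3>5, s = 6+3 = 9
p=3,k=6: not 3>6, s = 9+3 = 12
p=3,k=7: not 3>7, s = 12+3 = 15
p=4,k=3: 4>3, s = 15+1 = 16
p=4,k=4: not 4>4, s = 16+3 = 19
p=4,k=5: not 4>5, s = 19+3 = 22
p=4,k=6: not 4>6, s = 22+3 = 25
p=4,k=7: not 4>7, s = 25+3 = 28
p=5,k=3: 5>3, s = 28+2 = 30
p=5,k=4: 5>4, s = 30+1 = 31
p=5,k=5: not 5>5, s = 31+3 = 34
p=5,k=6: not 5>6, s = 34+3 = 37
p=5,k=7: not 5>7, s = 37+3 = 40
p=6,k=3: 6>3, s = 40+3 = 43
p=6,k=4: 6>4, s = 43+2 = 45
p=6,k=5: 6>5, s = 45+1 = 46
p=6,k=6: not 6>6, s = 46+3 = 49
p=6,k=7: not 6>7, s = 49+3 = 52
p=7,k=3: 7>3, s = 52+4 = 56
p=7,k=4: 7>4, s = 56+3 = 59
p=7,k=5: 7>5, s = 59+2 = 61
p=7,k=6: 7>6, s = 61+1 = 62
p=7,k=7: not 7>7, s = 62+3 = 65

65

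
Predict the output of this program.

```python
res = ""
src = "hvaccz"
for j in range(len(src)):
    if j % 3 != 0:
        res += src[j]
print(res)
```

vacz

j=0: skip
j=1: add 'v' → 'v'
j=2: add 'a' → 'va'
j=3: skip
j=4: add 'c' → 'vac'
j=5: add 'z' → 'vacz'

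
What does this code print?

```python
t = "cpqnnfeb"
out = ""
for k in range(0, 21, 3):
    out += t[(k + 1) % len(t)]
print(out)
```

pnbqfcn

k=0: add t[1]='p' → 'p'
k=3: add t[4]='n' → 'pn'
k=6: add t[7]='b' → 'pnb'
k=9: add t[2]='q' → 'pnbq'
k=12: add t[5]='f' → 'pnbqf'
k=15: add t[0]='c' → 'pnbqfc'
k=18: add t[3]='n' → 'pnbqfcn'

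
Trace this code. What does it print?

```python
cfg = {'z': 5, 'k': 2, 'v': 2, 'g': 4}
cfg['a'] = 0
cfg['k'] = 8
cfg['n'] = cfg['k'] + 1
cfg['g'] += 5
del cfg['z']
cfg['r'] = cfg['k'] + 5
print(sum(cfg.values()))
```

cfg['a'] = 0 → {'z': 5, 'k': 2, 'v': 2, 'g': 4, 'a': 0}
cfg['k'] = 8 → {'z': 5, 'k': 8, 'v': 2, 'g': 4, 'a': 0}
cfg['n'] = cfg['k']+1 = 9 → {'z': 5, 'k': 8, 'v': 2, 'g': 4, 'a': 0, 'n': 9}
cfg['g'] = 4+5 = 9 → {'z': 5, 'k': 8, 'v': 2, 'g': 9, 'a': 0, 'n': 9}
del 'z' → {'k': 8, 'v': 2, 'g': 9, 'a': 0, 'n': 9}
cfg['r'] = cfg['k']+5 = 13 → {'k': 8, 'v': 2, 'g': 9, 'a': 0, 'n': 9, 'r': 13}
sum of values = 41

41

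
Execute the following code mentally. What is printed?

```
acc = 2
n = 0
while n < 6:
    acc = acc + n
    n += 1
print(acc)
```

17

n=0: acc = 2+0 = 2
n=1: acc = 2+1 = 3
n=2: acc = 3+2 = 5
n=3: acc = 5+3 = 8
n=4: acc = 8+4 = 12
n=5: acc = 12+5 = 17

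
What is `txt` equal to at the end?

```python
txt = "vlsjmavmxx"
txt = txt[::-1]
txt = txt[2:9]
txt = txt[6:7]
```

reverse → 'xxmvamjslv'
slice [2:9] → 'mvamjsl'
slice [6:7] → 'l'

'l'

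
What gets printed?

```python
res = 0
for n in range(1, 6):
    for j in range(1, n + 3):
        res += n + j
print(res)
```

n=1,j=1: res = 0+2 = 2
n=1,j=2: res = 2+3 = 5
n=1,j=3: res = 5+4 = 9
n=2,j=1: res = 9+3 = 12
n=2,j=2: res = 12+4 = 16
n=2,j=3: res = 16+5 = 21
n=2,j=4: res = 21+6 = 27
n=3,j=1: res = 27+4 = 31
n=3,j=2: res = 31+5 = 36
n=3,j=3: res = 36+6 = 42
n=3,j=4: res = 42+7 = 49
n=3,j=5: res = 49+8 = 57
n=4,j=1: res = 57+5 = 62
n=4,j=2: res = 62+6 = 68
n=4,j=3: res = 68+7 = 75
n=4,j=4: res = 75+8 = 83
n=4,j=5: res = 83+9 = 92
n=4,j=6: res = 92+10 = 102
n=5,j=1: res = 102+6 = 108
n=5,j=2: res = 108+7 = 115
n=5,j=3: res = 115+8 = 123
n=5,j=4: res = 123+9 = 132
n=5,j=5: res = 132+10 = 142
n=5,j=6: res = 142+11 = 153
n=5,j=7: res = 153+12 = 165

165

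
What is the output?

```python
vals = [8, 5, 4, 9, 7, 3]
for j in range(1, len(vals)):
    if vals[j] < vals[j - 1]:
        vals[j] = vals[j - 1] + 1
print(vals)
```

[8, 9, 10, 11, 12, 13]

j=1: 5<8, vals[1] = 8+1 = 9 → [8, 9, 4, 9, 7, 3]
j=2: 4<9, vals[2] = 9+1 = 10 → [8, 9, 10, 9, 7, 3]
j=3: 9<10, vals[3] = 10+1 = 11 → [8, 9, 10, 11, 7, 3]
j=4: 7<11, vals[4] = 11+1 = 12 → [8, 9, 10, 11, 12, 3]
j=5: 3<12, vals[5] = 12+1 = 13 → [8, 9, 10, 11, 12, 13]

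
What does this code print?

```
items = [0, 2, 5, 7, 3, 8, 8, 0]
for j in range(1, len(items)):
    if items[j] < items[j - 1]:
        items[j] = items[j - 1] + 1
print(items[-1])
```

j=1: 2>=0, unchanged → [0, 2, 5, 7, 3, 8, 8, 0]
j=2: 5>=2, unchanged → [0, 2, 5, 7, 3, 8, 8, 0]
j=3: 7>=5, unchanged → [0, 2, 5, 7, 3, 8, 8, 0]
j=4: 3<7, items[4] = 7+1 = 8 → [0, 2, 5, 7, 8, 8, 8, 0]
j=5: 8>=8, unchanged → [0, 2, 5, 7, 8, 8, 8, 0]
j=6: 8>=8, unchanged → [0, 2, 5, 7, 8, 8, 8, 0]
j=7: 0<8, items[7] = 8+1 = 9 → [0, 2, 5, 7, 8, 8, 8, 9]

9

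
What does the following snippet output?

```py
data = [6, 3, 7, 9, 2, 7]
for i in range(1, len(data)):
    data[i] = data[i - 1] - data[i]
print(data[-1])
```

-22

i=1: data[1] = 6-3 = 3 → [6, 3, 7, 9, 2, 7]
i=2: data[2] = 3-7 = -4 → [6, 3, -4, 9, 2, 7]
i=3: data[3] = (-4)-9 = -13 → [6, 3, -4, -13, 2, 7]
i=4: data[4] = (-13)-2 = -15 → [6, 3, -4, -13, -15, 7]
i=5: data[5] = (-15)-7 = -22 → [6, 3, -4, -13, -15, -22]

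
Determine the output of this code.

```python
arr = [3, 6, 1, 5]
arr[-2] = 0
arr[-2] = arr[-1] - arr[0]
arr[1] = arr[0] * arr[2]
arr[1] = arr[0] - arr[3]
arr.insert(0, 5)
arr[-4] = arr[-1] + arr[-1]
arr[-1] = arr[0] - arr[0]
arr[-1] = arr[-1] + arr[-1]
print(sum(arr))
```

15

arr[-2] = 0 → [3, 6, 0, 5]
arr[-2] = arr[-1]-arr[0] = 5-3 = 2 → [3, 6, 2, 5]
arr[1] = arr[0]*arr[2] = 3*2 = 6 → [3, 6, 2, 5]
arr[1] = arr[0]-arr[3] = 3-5 = -2 → [3, -2, 2, 5]
insert 5 at 0 → [5, 3, -2, 2, 5]
arr[-4] = arr[-1]+arr[-1] = 5+5 = 10 → [5, 10, -2, 2, 5]
arr[-1] = arr[0]-arr[0] = 5-5 = 0 → [5, 10, -2, 2, 0]
arr[-1] = arr[-1]+arr[-1] = 0+0 = 0 → [5, 10, -2, 2, 0]
sum = 15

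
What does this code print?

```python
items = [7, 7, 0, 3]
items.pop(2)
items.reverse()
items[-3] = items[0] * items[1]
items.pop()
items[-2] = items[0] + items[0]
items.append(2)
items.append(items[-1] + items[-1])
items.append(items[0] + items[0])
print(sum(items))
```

139

pop(2) removes 0 → [7, 7, 3]
reverse → [3, 7, 7]
items[-3] = items[0]*items[1] = 3*7 = 21 → [21, 7, 7]
pop() removes 7 → [21, 7]
items[-2] = items[0]+items[0] = 21+21 = 42 → [42, 7]
append 2 → [42, 7, 2]
append items[-1]+items[-1] = 2+2 = 4 → [42, 7, 2, 4]
append items[0]+items[0] = 42+42 = 84 → [42, 7, 2, 4, 84]
sum = 139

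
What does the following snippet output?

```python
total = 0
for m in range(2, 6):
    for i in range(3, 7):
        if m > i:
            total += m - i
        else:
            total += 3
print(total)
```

m=2,i=3: not 2>3, total = 0+3 = 3
m=2,i=4: not 2>4, total = 3+3 = 6
m=2,i=5: not 2>5, total = 6+3 = 9
m=2,i=6: not 2>6, total = 9+3 = 12
m=3,i=3: not 3>3, total = 12+3 = 15
m=3,i=4: not 3>4, total = 15+3 = 18
m=3,i=5: not 3>5, total = 18+3 = 21
m=3,i=6: not 3>6, total = 21+3 = 24
m=4,i=3: 4>3, total = 24+1 = 25
m=4,i=4: not 4>4, total = 25+3 = 28
m=4,i=5: not 4>5, total = 28+3 = 31
m=4,i=6: not 4>6, total = 31+3 = 34
m=5,i=3: 5>3, total = 34+2 = 36
m=5,i=4: 5>4, total = 36+1 = 37
m=5,i=5: not 5>5, total = 37+3 = 40
m=5,i=6: not 5>6, total = 40+3 = 43

43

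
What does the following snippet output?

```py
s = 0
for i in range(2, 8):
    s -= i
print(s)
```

-27

i=2: s = 0-2 = -2
i=3: s = (-2)-3 = -5
i=4: s = (-5)-4 = -9
i=5: s = (-9)-5 = -14
i=6: s = (-14)-6 = -20
i=7: s = (-20)-7 = -27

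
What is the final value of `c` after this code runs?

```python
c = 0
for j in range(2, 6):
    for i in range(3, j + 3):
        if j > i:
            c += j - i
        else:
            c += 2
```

j=2,i=3: not 2>3, c = 0+2 = 2
j=2,i=4: not 2>4, c = 2+2 = 4
j=3,i=3: not 3>3, c = 4+2 = 6
j=3,i=4: not 3>4, c = 6+2 = 8
j=3,i=5: not 3>5, c = 8+2 = 10
j=4,i=3: 4>3, c = 10+1 = 11
j=4,i=4: not 4>4, c = 11+2 = 13
j=4,i=5: not 4>5, c = 13+2 = 15
j=4,i=6: not 4>6, c = 15+2 = 17
j=5,i=3: 5>3, c = 17+2 = 19
j=5,i=4: 5>4, c = 19+1 = 20
j=5,i=5: not 5>5, c = 20+2 = 22
j=5,i=6: not 5>6, c = 22+2 = 24
j=5,i=7: not 5>7, c = 24+2 = 26

26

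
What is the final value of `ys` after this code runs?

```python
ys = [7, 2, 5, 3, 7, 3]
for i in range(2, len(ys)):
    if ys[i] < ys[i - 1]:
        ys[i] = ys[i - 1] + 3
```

[7, 2, 5, 8, 11, 14]

i=2: 5>=2, unchanged → [7, 2, 5, 3, 7, 3]
i=3: 3<5, ys[3] = 5+3 = 8 → [7, 2, 5, 8, 7, 3]
i=4: 7<8, ys[4] = 8+3 = 11 → [7, 2, 5, 8, 11, 3]
i=5: 3<11, ys[5] = 11+3 = 14 → [7, 2, 5, 8, 11, 14]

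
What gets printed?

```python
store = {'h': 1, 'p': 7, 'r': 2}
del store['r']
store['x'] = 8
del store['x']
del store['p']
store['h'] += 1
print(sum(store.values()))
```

del 'r' → {'h': 1, 'p': 7}
store['x'] = 8 → {'h': 1, 'p': 7, 'x': 8}
del 'x' → {'h': 1, 'p': 7}
del 'p' → {'h': 1}
store['h'] = 1+1 = 2 → {'h': 2}
sum of values = 2

2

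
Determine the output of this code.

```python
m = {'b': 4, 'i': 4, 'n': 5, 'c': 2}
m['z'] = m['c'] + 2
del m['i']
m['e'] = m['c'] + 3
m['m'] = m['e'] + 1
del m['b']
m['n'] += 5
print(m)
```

{'n': 10, 'c': 2, 'z': 4, 'e': 5, 'm': 6}

m['z'] = m['c']+2 = 4 → {'b': 4, 'i': 4, 'n': 5, 'c': 2, 'z': 4}
del 'i' → {'b': 4, 'n': 5, 'c': 2, 'z': 4}
m['e'] = m['c']+3 = 5 → {'b': 4, 'n': 5, 'c': 2, 'z': 4, 'e': 5}
m['m'] = m['e']+1 = 6 → {'b': 4, 'n': 5, 'c': 2, 'z': 4, 'e': 5, 'm': 6}
del 'b' → {'n': 5, 'c': 2, 'z': 4, 'e': 5, 'm': 6}
m['n'] = 5+5 = 10 → {'n': 10, 'c': 2, 'z': 4, 'e': 5, 'm': 6}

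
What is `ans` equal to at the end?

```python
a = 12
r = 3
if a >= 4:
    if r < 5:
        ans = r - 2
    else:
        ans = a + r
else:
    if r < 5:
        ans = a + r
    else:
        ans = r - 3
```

a=12, r=3
a >= 4 is True; r < 5 is True
→ ans = r - 2 = 1

1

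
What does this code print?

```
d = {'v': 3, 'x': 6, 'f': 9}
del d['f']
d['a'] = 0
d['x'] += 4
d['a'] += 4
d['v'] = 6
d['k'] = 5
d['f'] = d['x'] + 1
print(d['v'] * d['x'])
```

60

del 'f' → {'v': 3, 'x': 6}
d['a'] = 0 → {'v': 3, 'x': 6, 'a': 0}
d['x'] = 6+4 = 10 → {'v': 3, 'x': 10, 'a': 0}
d['a'] = 0+4 = 4 → {'v': 3, 'x': 10, 'a': 4}
d['v'] = 6 → {'v': 6, 'x': 10, 'a': 4}
d['k'] = 5 → {'v': 6, 'x': 10, 'a': 4, 'k': 5}
d['f'] = d['x']+1 = 11 → {'v': 6, 'x': 10, 'a': 4, 'k': 5, 'f': 11}
d['v']*d['x'] = 6*10 = 60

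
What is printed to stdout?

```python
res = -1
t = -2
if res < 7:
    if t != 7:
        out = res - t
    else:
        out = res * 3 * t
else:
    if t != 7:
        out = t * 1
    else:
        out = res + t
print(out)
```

res=-1, t=-2
res < 7 is True; t != 7 is True
→ out = res - t = 1

1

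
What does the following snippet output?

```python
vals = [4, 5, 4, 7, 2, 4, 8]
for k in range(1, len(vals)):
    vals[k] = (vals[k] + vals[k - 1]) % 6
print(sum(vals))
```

k=1: vals[1] = (5+4)%6 = 3 → [4, 3, 4, 7, 2, 4, 8]
k=2: vals[2] = (4+3)%6 = 1 → [4, 3, 1, 7, 2, 4, 8]
k=3: vals[3] = (7+1)%6 = 2 → [4, 3, 1, 2, 2, 4, 8]
k=4: vals[4] = (2+2)%6 = 4 → [4, 3, 1, 2, 4, 4, 8]
k=5: vals[5] = (4+4)%6 = 2 → [4, 3, 1, 2, 4, 2, 8]
k=6: vals[6] = (8+2)%6 = 4 → [4, 3, 1, 2, 4, 2, 4]
sum = 20

20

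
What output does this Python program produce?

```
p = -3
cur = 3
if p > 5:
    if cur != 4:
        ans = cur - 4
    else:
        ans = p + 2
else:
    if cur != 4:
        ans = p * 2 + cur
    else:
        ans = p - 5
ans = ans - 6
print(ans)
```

-9

p=-3, cur=3
p > 5 is False; cur != 4 is True
→ ans = p * 2 + cur = -3
ans = (-3)-6 = -9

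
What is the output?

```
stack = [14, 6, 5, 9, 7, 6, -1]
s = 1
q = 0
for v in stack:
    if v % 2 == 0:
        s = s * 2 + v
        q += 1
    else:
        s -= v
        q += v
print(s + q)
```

64

v=14: even, s = 1*2+14 = 16; q=1
v=6: even, s = 16*2+6 = 38; q=2
v=5: not even, s = 38-5 = 33; q=7
v=9: not even, s = 33-9 = 24; q=16
v=7: not even, s = 24-7 = 17; q=23
v=6: even, s = 17*2+6 = 40; q=24
v=-1: not even, s = 40-(-1) = 41; q=23
s+q = 41+23 = 64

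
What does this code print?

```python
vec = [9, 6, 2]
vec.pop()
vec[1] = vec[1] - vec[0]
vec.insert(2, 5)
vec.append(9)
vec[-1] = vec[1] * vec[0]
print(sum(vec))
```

pop() removes 2 → [9, 6]
vec[1] = vec[1]-vec[0] = 6-9 = -3 → [9, -3]
insert 5 at 2 → [9, -3, 5]
append 9 → [9, -3, 5, 9]
vec[-1] = vec[1]*vec[0] = (-3)*9 = -27 → [9, -3, 5, -27]
sum = -16

-16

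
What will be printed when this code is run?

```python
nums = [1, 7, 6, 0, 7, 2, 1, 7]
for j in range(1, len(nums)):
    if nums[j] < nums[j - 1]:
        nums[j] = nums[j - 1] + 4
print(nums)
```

j=1: 7>=1, unchanged → [1, 7, 6, 0, 7, 2, 1, 7]
j=2: 6<7, nums[2] = 7+4 = 11 → [1, 7, 11, 0, 7, 2, 1, 7]
j=3: 0<11, nums[3] = 11+4 = 15 → [1, 7, 11, 15, 7, 2, 1, 7]
j=4: 7<15, nums[4] = 15+4 = 19 → [1, 7, 11, 15, 19, 2, 1, 7]
j=5: 2<19, nums[5] = 19+4 = 23 → [1, 7, 11, 15, 19, 23, 1, 7]
j=6: 1<23, nums[6] = 23+4 = 27 → [1, 7, 11, 15, 19, 23, 27, 7]
j=7: 7<27, nums[7] = 27+4 = 31 → [1, 7, 11, 15, 19, 23, 27, 31]

[1, 7, 11, 15, 19, 23, 27, 31]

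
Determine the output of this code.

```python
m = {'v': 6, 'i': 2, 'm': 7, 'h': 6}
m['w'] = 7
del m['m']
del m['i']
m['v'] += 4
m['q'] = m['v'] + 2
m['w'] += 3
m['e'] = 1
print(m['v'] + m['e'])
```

m['w'] = 7 → {'v': 6, 'i': 2, 'm': 7, 'h': 6, 'w': 7}
del 'm' → {'v': 6, 'i': 2, 'h': 6, 'w': 7}
del 'i' → {'v': 6, 'h': 6, 'w': 7}
m['v'] = 6+4 = 10 → {'v': 10, 'h': 6, 'w': 7}
m['q'] = m['v']+2 = 12 → {'v': 10, 'h': 6, 'w': 7, 'q': 12}
m['w'] = 7+3 = 10 → {'v': 10, 'h': 6, 'w': 10, 'q': 12}
m['e'] = 1 → {'v': 10, 'h': 6, 'w': 10, 'q': 12, 'e': 1}
m['v']+m['e'] = 10+1 = 11

11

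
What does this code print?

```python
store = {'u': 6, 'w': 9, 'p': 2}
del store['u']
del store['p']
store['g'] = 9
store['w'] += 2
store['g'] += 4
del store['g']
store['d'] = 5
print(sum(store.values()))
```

16

del 'u' → {'w': 9, 'p': 2}
del 'p' → {'w': 9}
store['g'] = 9 → {'w': 9, 'g': 9}
store['w'] = 9+2 = 11 → {'w': 11, 'g': 9}
store['g'] = 9+4 = 13 → {'w': 11, 'g': 13}
del 'g' → {'w': 11}
store['d'] = 5 → {'w': 11, 'd': 5}
sum of values = 16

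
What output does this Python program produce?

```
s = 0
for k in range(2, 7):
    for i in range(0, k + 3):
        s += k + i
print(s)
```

260

k=2,i=0: s = 0+2 = 2
k=2,i=1: s = 2+3 = 5
k=2,i=2: s = 5+4 = 9
k=2,i=3: s = 9+5 = 14
k=2,i=4: s = 14+6 = 20
k=3,i=0: s = 20+3 = 23
k=3,i=1: s = 23+4 = 27
k=3,i=2: s = 27+5 = 32
k=3,i=3: s = 32+6 = 38
k=3,i=4: s = 38+7 = 45
k=3,i=5: s = 45+8 = 53
k=4,i=0: s = 53+4 = 57
k=4,i=1: s = 57+5 = 62
k=4,i=2: s = 62+6 = 68
k=4,i=3: s = 68+7 = 75
k=4,i=4: s = 75+8 = 83
k=4,i=5: s = 83+9 = 92
k=4,i=6: s = 92+10 = 102
k=5,i=0: s = 102+5 = 107
k=5,i=1: s = 107+6 = 113
k=5,i=2: s = 113+7 = 120
k=5,i=3: s = 120+8 = 128
k=5,i=4: s = 128+9 = 137
k=5,i=5: s = 137+10 = 147
k=5,i=6: s = 147+11 = 158
k=5,i=7: s = 158+12 = 170
k=6,i=0: s = 170+6 = 176
k=6,i=1: s = 176+7 = 183
k=6,i=2: s = 183+8 = 191
k=6,i=3: s = 191+9 = 200
k=6,i=4: s = 200+10 = 210
k=6,i=5: s = 210+11 = 221
k=6,i=6: s = 221+12 = 233
k=6,i=7: s = 233+13 = 246
k=6,i=8: s = 246+14 = 260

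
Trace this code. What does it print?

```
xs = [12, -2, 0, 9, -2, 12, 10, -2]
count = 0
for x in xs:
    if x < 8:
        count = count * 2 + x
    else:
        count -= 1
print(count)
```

-46

x=12: not <8, count = 0-1 = -1
x=-2: <8, count = (-1)*2+(-2) = -4
x=0: <8, count = (-4)*2+0 = -8
x=9: not <8, count = (-8)-1 = -9
x=-2: <8, count = (-9)*2+(-2) = -20
x=12: not <8, count = (-20)-1 = -21
x=10: not <8, count = (-21)-1 = -22
x=-2: <8, count = (-22)*2+(-2) = -46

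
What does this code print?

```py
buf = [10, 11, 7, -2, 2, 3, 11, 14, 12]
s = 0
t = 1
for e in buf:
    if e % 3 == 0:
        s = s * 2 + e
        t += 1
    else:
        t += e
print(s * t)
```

e=10: not %3==0; t=11
e=11: not %3==0; t=22
e=7: not %3==0; t=29
e=-2: not %3==0; t=27
e=2: not %3==0; t=29
e=3: %3==0, s = 0*2+3 = 3; t=30
e=11: not %3==0; t=41
e=14: not %3==0; t=55
e=12: %3==0, s = 3*2+12 = 18; t=56
s*t = 18*56 = 1008

1008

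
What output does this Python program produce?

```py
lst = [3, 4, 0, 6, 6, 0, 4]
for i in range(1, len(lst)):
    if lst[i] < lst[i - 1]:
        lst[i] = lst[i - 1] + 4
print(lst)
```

[3, 4, 8, 12, 16, 20, 24]

i=1: 4>=3, unchanged → [3, 4, 0, 6, 6, 0, 4]
i=2: 0<4, lst[2] = 4+4 = 8 → [3, 4, 8, 6, 6, 0, 4]
i=3: 6<8, lst[3] = 8+4 = 12 → [3, 4, 8, 12, 6, 0, 4]
i=4: 6<12, lst[4] = 12+4 = 16 → [3, 4, 8, 12, 16, 0, 4]
i=5: 0<16, lst[5] = 16+4 = 20 → [3, 4, 8, 12, 16, 20, 4]
i=6: 4<20, lst[6] = 20+4 = 24 → [3, 4, 8, 12, 16, 20, 24]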